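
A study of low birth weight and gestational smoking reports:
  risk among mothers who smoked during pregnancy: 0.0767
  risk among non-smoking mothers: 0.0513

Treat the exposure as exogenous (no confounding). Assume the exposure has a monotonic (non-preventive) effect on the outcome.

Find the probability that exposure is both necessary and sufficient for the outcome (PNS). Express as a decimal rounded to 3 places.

PNS ≈ 0.025

Let p₁ = 0.0767, p₀ = 0.0513.
Under exogeneity and monotonicity, PNS = p₁ − p₀.
PNS = 0.0767 − 0.0513 = 0.0254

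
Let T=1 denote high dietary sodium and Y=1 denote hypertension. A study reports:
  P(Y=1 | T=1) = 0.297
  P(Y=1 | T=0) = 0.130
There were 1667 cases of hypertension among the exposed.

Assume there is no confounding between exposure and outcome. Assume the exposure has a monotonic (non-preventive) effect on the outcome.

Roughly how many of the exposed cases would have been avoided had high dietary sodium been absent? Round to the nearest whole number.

about 937 cases

Let p₁ = 0.297, p₀ = 0.13.
PN = (p₁ − p₀)/p₁ = (0.297 − 0.13) / 0.297 ≈ 0.56229.
Attributable cases ≈ PN × (exposed cases) = 0.56229 × 1667 ≈ 937.34.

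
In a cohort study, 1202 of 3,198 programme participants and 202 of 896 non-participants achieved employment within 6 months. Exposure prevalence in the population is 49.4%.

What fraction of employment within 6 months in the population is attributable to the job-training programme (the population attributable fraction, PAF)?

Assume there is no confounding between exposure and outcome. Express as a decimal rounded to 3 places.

p₁ = P(outcome | exposed) = 1202/3198 = 0.37586
p₀ = P(outcome | unexposed) = 202/896 = 0.22545
Overall risk P(Y=1) = π·p₁ + (1−π)·p₀ = 0.494×0.37586 + 0.506×0.22545 = 0.29975.
Under exogeneity, PAF = [P(Y=1) − p₀] / P(Y=1).
PAF = (0.29975 − 0.22545) / 0.29975 ≈ 0.2479

PAF ≈ 0.248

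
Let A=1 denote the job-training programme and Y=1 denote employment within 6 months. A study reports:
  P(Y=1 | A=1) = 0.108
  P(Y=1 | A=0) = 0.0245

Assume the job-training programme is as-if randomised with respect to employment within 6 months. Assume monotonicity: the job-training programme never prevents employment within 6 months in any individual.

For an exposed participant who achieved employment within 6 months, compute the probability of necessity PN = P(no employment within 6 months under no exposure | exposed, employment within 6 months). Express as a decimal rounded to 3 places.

PN ≈ 0.773

Let p₁ = 0.108, p₀ = 0.0245.
Under exogeneity and monotonicity, PN = (p₁ − p₀) / p₁.
PN = (0.108 − 0.0245) / 0.108 = 0.0835 / 0.108 ≈ 0.7731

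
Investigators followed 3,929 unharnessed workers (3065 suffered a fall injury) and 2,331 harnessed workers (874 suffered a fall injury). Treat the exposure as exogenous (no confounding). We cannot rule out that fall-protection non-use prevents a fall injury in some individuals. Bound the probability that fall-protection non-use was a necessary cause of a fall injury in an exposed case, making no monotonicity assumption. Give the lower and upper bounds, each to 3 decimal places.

0.519 ≤ PN ≤ 0.801

p₁ = P(outcome | exposed) = 3065/3929 = 0.7801
p₀ = P(outcome | unexposed) = 874/2331 = 0.37495
Under exogeneity alone the bounds on PN are max{0,(p₁−p₀)/p₁} ≤ PN ≤ min{1,(1−p₀)/p₁}.
  lower = (p₁ − p₀)/p₁ = 0.40515 / 0.7801 ≈ 0.5194
  upper = min{1, (1 − p₀)/p₁} = 0.62505 / 0.7801 ≈ 0.8013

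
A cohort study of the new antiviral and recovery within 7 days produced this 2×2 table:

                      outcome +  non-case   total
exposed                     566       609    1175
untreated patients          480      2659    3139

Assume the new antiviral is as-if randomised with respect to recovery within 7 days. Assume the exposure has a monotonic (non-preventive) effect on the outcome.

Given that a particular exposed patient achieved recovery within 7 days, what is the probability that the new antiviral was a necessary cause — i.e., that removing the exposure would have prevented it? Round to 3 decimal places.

p₁ = P(outcome | exposed) = 566/1175 = 0.4817
p₀ = P(outcome | unexposed) = 480/3139 = 0.15291
Under exogeneity and monotonicity, PN = (p₁ − p₀) / p₁.
PN = (0.4817 − 0.15291) / 0.4817 = 0.32879 / 0.4817 ≈ 0.6826

PN ≈ 0.683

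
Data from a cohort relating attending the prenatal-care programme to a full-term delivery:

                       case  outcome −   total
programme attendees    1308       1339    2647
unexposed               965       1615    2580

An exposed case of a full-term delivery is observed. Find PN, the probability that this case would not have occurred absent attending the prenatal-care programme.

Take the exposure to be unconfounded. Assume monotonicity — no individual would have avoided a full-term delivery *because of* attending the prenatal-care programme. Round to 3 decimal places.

PN ≈ 0.243

p₁ = P(outcome | exposed) = 1308/2647 = 0.49414
p₀ = P(outcome | unexposed) = 965/2580 = 0.37403
Under exogeneity and monotonicity, PN = (p₁ − p₀)/p₁.
PN = (0.49414 − 0.37403) / 0.49414 ≈ 0.2431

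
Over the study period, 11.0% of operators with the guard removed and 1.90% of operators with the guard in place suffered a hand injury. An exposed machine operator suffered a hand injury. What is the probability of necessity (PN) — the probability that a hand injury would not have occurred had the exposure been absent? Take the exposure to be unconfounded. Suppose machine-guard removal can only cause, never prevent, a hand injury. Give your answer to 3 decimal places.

p₁ = 0.11, p₀ = 0.019.
Under exogeneity and monotonicity, PN = (p₁ − p₀) / p₁.
PN = (0.11 − 0.019) / 0.11 = 0.091 / 0.11 ≈ 0.8273

PN ≈ 0.827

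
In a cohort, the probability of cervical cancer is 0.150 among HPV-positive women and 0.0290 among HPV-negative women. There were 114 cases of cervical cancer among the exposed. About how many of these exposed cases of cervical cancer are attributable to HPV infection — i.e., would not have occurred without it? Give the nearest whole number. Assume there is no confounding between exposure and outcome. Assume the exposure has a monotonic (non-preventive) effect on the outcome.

about 92 cases

Let p₁ = 0.15, p₀ = 0.029.
PN = (p₁ − p₀)/p₁ = (0.15 − 0.029) / 0.15 ≈ 0.80667.
Attributable cases ≈ PN × (exposed cases) = 0.80667 × 114 ≈ 91.96.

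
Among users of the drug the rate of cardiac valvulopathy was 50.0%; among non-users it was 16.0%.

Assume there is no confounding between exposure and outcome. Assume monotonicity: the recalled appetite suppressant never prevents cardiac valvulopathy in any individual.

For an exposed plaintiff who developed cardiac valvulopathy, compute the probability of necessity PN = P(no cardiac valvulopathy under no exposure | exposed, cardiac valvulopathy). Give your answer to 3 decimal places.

PN ≈ 0.680

p₁ = 0.5, p₀ = 0.16.
Under exogeneity and monotonicity, PN = (p₁ − p₀) / p₁.
PN = (0.5 − 0.16) / 0.5 = 0.34 / 0.5 ≈ 0.6800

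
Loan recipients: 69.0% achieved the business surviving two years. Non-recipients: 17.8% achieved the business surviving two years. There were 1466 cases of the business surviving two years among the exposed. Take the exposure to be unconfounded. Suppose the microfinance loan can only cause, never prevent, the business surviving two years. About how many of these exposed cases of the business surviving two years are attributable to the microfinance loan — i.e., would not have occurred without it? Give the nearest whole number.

about 1088 cases

p₁ = 0.69, p₀ = 0.178.
PN = (p₁ − p₀)/p₁ = (0.69 − 0.178) / 0.69 ≈ 0.74203.
Attributable cases ≈ PN × (exposed cases) = 0.74203 × 1466 ≈ 1087.81.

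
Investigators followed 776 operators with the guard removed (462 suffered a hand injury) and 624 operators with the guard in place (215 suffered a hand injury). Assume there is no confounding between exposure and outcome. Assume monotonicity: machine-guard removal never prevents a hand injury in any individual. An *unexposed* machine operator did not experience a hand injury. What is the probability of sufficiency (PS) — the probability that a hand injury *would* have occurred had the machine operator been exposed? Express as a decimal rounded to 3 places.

PS ≈ 0.383

p₁ = P(outcome | exposed) = 462/776 = 0.59536
p₀ = P(outcome | unexposed) = 215/624 = 0.34455
Under exogeneity and monotonicity, PS = (p₁ − p₀) / (1 − p₀).
PS = (0.59536 − 0.34455) / (1 − 0.34455) = 0.25081 / 0.65545 ≈ 0.3827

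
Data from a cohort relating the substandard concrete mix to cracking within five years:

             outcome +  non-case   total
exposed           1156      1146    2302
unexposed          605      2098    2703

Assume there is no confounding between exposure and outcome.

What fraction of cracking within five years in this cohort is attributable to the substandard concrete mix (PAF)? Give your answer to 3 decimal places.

p₁ = P(outcome | exposed) = 1156/2302 = 0.50217
p₀ = P(outcome | unexposed) = 605/2703 = 0.22383
Exposure prevalence π = 2302/5005 = 0.45994; overall risk P(Y=1) = 0.35185.
Under exogeneity, PAF = [P(Y=1) − p₀]/P(Y=1).
PAF = (0.35185 − 0.22383) / 0.35185 ≈ 0.3639

PAF ≈ 0.364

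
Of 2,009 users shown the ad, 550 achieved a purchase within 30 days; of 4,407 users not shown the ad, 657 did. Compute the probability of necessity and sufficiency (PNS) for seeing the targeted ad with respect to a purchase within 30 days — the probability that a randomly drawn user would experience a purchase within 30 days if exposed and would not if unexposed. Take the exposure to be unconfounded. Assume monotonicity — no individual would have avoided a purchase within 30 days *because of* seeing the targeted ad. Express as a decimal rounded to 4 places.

p₁ = P(outcome | exposed) = 550/2009 = 0.27377
p₀ = P(outcome | unexposed) = 657/4407 = 0.14908
Under exogeneity and monotonicity, PNS = p₁ − p₀.
PNS = 0.27377 − 0.14908 = 0.12469

PNS ≈ 0.1247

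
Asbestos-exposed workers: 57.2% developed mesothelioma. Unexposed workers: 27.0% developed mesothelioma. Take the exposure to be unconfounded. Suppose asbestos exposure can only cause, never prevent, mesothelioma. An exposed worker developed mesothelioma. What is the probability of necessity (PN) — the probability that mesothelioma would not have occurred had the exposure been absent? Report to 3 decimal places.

p₁ = 0.572, p₀ = 0.27.
Under exogeneity and monotonicity, PN = (p₁ − p₀) / p₁.
PN = (0.572 − 0.27) / 0.572 = 0.302 / 0.572 ≈ 0.5280

PN ≈ 0.528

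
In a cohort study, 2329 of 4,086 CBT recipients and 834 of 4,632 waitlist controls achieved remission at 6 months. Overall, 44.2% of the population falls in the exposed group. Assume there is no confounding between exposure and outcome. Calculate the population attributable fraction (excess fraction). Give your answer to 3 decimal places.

p₁ = P(outcome | exposed) = 2329/4086 = 0.57
p₀ = P(outcome | unexposed) = 834/4632 = 0.18005
Overall risk P(Y=1) = π·p₁ + (1−π)·p₀ = 0.442×0.57 + 0.558×0.18005 = 0.35241.
Under exogeneity, PAF = [P(Y=1) − p₀] / P(Y=1).
PAF = (0.35241 − 0.18005) / 0.35241 ≈ 0.4891

PAF ≈ 0.489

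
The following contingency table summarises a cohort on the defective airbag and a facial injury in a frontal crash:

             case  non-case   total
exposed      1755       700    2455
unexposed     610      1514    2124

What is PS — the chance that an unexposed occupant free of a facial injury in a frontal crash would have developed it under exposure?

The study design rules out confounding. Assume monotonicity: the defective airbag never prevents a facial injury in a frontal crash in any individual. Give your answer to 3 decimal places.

PS ≈ 0.600

p₁ = P(outcome | exposed) = 1755/2455 = 0.71487
p₀ = P(outcome | unexposed) = 610/2124 = 0.28719
Under exogeneity and monotonicity, PS = (p₁ − p₀)/(1 − p₀).
PS = (0.71487 − 0.28719) / 0.71281 ≈ 0.6000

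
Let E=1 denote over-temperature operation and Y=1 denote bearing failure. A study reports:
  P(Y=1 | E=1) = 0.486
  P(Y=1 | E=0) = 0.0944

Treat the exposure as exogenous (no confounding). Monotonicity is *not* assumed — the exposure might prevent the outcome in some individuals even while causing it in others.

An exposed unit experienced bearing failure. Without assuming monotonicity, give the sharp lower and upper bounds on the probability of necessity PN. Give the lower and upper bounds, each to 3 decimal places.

0.806 ≤ PN ≤ 1.000

Let p₁ = 0.486, p₀ = 0.0944.
Under exogeneity alone the bounds on PN are max{0,(p₁−p₀)/p₁} ≤ PN ≤ min{1,(1−p₀)/p₁}.
  lower = (p₁ − p₀)/p₁ = 0.3916 / 0.486 ≈ 0.8058
  upper = min{1, (1 − p₀)/p₁} = 0.9056 / 0.486 ≈ 1.8634 → capped at 1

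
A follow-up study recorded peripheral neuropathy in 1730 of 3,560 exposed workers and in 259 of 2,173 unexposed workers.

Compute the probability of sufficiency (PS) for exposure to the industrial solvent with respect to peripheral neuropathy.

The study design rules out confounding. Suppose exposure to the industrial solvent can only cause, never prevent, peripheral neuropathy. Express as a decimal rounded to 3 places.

PS ≈ 0.416

p₁ = P(outcome | exposed) = 1730/3560 = 0.48596
p₀ = P(outcome | unexposed) = 259/2173 = 0.11919
Under exogeneity and monotonicity, PS = (p₁ − p₀) / (1 − p₀).
PS = (0.48596 − 0.11919) / (1 − 0.11919) = 0.36676 / 0.88081 ≈ 0.4164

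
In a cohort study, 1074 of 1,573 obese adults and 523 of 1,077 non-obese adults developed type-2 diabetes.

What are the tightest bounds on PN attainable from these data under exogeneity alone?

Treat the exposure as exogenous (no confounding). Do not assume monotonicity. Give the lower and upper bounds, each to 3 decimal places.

p₁ = P(outcome | exposed) = 1074/1573 = 0.68277
p₀ = P(outcome | unexposed) = 523/1077 = 0.48561
Under exogeneity alone the bounds on PN are max{0,(p₁−p₀)/p₁} ≤ PN ≤ min{1,(1−p₀)/p₁}.
  lower = (p₁ − p₀)/p₁ = 0.19716 / 0.68277 ≈ 0.2888
  upper = min{1, (1 − p₀)/p₁} = 0.51439 / 0.68277 ≈ 0.7534

0.289 ≤ PN ≤ 0.753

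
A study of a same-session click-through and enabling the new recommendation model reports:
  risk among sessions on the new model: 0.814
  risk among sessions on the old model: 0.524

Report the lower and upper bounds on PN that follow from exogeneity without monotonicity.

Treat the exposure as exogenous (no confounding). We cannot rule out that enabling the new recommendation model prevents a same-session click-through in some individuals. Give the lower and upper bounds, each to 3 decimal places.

Let p₁ = 0.814, p₀ = 0.524.
Under exogeneity alone the bounds on PN are max{0,(p₁−p₀)/p₁} ≤ PN ≤ min{1,(1−p₀)/p₁}.
  lower = (p₁ − p₀)/p₁ = 0.29 / 0.814 ≈ 0.3563
  upper = min{1, (1 − p₀)/p₁} = 0.476 / 0.814 ≈ 0.5848

0.356 ≤ PN ≤ 0.585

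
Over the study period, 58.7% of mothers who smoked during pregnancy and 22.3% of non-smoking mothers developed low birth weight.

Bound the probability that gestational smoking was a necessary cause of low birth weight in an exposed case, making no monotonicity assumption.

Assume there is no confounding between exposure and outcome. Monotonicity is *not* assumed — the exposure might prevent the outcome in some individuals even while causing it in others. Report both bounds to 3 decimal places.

p₁ = 0.587, p₀ = 0.223.
Under exogeneity alone the bounds on PN are max{0,(p₁−p₀)/p₁} ≤ PN ≤ min{1,(1−p₀)/p₁}.
  lower = (p₁ − p₀)/p₁ = 0.364 / 0.587 ≈ 0.6201
  upper = min{1, (1 − p₀)/p₁} = 0.777 / 0.587 ≈ 1.3237 → capped at 1

0.620 ≤ PN ≤ 1.000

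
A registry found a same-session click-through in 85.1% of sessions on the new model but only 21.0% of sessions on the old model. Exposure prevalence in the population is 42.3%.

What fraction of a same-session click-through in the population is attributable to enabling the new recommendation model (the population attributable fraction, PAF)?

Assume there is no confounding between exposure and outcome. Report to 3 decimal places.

p₁ = 0.851, p₀ = 0.21.
Overall risk P(Y=1) = π·p₁ + (1−π)·p₀ = 0.423×0.851 + 0.577×0.21 = 0.48114.
Under exogeneity, PAF = [P(Y=1) − p₀] / P(Y=1).
PAF = (0.48114 − 0.21) / 0.48114 ≈ 0.5635

PAF ≈ 0.564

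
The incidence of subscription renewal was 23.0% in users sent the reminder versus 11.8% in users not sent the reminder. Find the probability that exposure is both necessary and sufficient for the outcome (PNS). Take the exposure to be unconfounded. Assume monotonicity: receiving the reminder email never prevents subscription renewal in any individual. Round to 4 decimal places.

PNS ≈ 0.1120

p₁ = 0.23, p₀ = 0.118.
Under exogeneity and monotonicity, PNS = p₁ − p₀.
PNS = 0.23 − 0.118 = 0.112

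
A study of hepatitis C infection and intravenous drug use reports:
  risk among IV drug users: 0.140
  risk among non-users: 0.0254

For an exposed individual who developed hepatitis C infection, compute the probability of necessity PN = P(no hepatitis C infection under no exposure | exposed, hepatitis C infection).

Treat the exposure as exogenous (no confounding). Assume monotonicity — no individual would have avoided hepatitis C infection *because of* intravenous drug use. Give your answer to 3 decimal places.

Let p₁ = 0.14, p₀ = 0.0254.
Under exogeneity and monotonicity, PN = (p₁ − p₀) / p₁.
PN = (0.14 − 0.0254) / 0.14 = 0.1146 / 0.14 ≈ 0.8186

PN ≈ 0.819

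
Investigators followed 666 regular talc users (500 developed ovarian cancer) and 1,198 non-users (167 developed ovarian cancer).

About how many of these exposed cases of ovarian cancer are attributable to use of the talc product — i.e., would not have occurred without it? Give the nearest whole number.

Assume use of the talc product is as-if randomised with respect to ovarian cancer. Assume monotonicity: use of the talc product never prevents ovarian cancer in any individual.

p₁ = P(outcome | exposed) = 500/666 = 0.75075
p₀ = P(outcome | unexposed) = 167/1198 = 0.1394
PN = (p₁ − p₀)/p₁ = (0.75075 − 0.1394) / 0.75075 ≈ 0.81432.
Attributable cases ≈ PN × (exposed cases) = 0.81432 × 500 ≈ 407.16.

about 407 cases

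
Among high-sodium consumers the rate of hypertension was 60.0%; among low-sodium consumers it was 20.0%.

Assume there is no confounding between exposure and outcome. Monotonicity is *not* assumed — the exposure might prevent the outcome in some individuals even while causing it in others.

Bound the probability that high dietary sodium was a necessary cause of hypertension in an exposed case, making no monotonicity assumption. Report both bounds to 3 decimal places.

p₁ = 0.6, p₀ = 0.2.
Under exogeneity alone the bounds on PN are max{0,(p₁−p₀)/p₁} ≤ PN ≤ min{1,(1−p₀)/p₁}.
  lower = (p₁ − p₀)/p₁ = 0.4 / 0.6 ≈ 0.6667
  upper = min{1, (1 − p₀)/p₁} = 0.8 / 0.6 ≈ 1.3333 → capped at 1

0.667 ≤ PN ≤ 1.000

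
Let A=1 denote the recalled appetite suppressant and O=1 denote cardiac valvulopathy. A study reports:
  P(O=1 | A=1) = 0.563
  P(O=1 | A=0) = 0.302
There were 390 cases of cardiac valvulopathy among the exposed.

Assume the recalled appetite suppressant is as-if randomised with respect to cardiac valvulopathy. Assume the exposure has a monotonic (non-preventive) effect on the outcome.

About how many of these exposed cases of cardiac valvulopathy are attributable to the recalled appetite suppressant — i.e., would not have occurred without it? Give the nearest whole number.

Let p₁ = 0.563, p₀ = 0.302.
PN = (p₁ − p₀)/p₁ = (0.563 − 0.302) / 0.563 ≈ 0.46359.
Attributable cases ≈ PN × (exposed cases) = 0.46359 × 390 ≈ 180.80.

about 181 cases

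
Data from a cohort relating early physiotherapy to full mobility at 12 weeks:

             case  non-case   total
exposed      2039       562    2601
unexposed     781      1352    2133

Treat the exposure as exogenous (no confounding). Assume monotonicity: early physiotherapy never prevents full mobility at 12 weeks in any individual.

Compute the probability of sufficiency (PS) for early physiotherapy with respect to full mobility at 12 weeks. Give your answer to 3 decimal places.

PS ≈ 0.659

p₁ = P(outcome | exposed) = 2039/2601 = 0.78393
p₀ = P(outcome | unexposed) = 781/2133 = 0.36615
Under exogeneity and monotonicity, PS = (p₁ − p₀)/(1 − p₀).
PS = (0.78393 − 0.36615) / 0.63385 ≈ 0.6591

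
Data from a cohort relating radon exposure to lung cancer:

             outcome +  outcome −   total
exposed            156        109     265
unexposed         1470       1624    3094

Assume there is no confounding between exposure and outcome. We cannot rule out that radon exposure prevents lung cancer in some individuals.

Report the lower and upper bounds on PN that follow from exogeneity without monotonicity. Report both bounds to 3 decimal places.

0.193 ≤ PN ≤ 0.892

p₁ = P(outcome | exposed) = 156/265 = 0.58868
p₀ = P(outcome | unexposed) = 1470/3094 = 0.47511
Under exogeneity alone the bounds on PN are max{0,(p₁−p₀)/p₁} ≤ PN ≤ min{1,(1−p₀)/p₁}.
  lower = (p₁ − p₀)/p₁ = 0.11357 / 0.58868 ≈ 0.1929
  upper = min{1, (1 − p₀)/p₁} = 0.52489 / 0.58868 ≈ 0.8916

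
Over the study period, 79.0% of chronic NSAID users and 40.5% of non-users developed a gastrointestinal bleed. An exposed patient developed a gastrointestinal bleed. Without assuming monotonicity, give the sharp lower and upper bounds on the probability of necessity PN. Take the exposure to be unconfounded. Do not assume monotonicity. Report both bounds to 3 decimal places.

p₁ = 0.79, p₀ = 0.405.
Under exogeneity alone the bounds on PN are max{0,(p₁−p₀)/p₁} ≤ PN ≤ min{1,(1−p₀)/p₁}.
  lower = (p₁ − p₀)/p₁ = 0.385 / 0.79 ≈ 0.4873
  upper = min{1, (1 − p₀)/p₁} = 0.595 / 0.79 ≈ 0.7532

0.487 ≤ PN ≤ 0.753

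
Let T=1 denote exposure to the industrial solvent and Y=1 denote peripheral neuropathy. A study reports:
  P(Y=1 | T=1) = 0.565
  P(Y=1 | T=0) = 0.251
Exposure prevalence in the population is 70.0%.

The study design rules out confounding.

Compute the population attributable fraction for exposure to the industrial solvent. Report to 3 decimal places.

PAF ≈ 0.467

Let p₁ = 0.565, p₀ = 0.251.
Overall risk P(Y=1) = π·p₁ + (1−π)·p₀ = 0.7×0.565 + 0.3×0.251 = 0.4708.
Under exogeneity, PAF = [P(Y=1) − p₀] / P(Y=1).
PAF = (0.4708 − 0.251) / 0.4708 ≈ 0.4669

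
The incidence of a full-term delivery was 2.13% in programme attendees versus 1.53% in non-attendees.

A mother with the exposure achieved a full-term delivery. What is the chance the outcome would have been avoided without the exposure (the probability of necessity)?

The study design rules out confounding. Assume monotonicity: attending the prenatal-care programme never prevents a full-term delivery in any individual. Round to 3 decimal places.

PN ≈ 0.282

p₁ = 0.0213, p₀ = 0.0153.
Under exogeneity and monotonicity, PN = (p₁ − p₀) / p₁.
PN = (0.0213 − 0.0153) / 0.0213 = 0.006 / 0.0213 ≈ 0.2817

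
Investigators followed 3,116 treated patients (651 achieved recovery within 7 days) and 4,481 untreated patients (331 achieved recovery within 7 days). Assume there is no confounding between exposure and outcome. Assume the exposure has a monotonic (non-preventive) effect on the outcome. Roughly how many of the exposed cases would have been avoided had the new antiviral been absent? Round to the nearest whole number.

p₁ = P(outcome | exposed) = 651/3116 = 0.20892
p₀ = P(outcome | unexposed) = 331/4481 = 0.073867
PN = (p₁ − p₀)/p₁ = (0.20892 − 0.073867) / 0.20892 ≈ 0.64643.
Attributable cases ≈ PN × (exposed cases) = 0.64643 × 651 ≈ 420.83.

about 421 cases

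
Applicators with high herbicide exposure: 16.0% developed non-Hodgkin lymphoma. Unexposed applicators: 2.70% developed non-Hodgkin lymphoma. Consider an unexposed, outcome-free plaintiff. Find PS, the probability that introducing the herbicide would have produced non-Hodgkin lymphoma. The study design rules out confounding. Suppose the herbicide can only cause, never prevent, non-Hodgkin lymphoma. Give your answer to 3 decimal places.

PS ≈ 0.137

p₁ = 0.16, p₀ = 0.027.
Under exogeneity and monotonicity, PS = (p₁ − p₀) / (1 − p₀).
PS = (0.16 − 0.027) / (1 − 0.027) = 0.133 / 0.973 ≈ 0.1367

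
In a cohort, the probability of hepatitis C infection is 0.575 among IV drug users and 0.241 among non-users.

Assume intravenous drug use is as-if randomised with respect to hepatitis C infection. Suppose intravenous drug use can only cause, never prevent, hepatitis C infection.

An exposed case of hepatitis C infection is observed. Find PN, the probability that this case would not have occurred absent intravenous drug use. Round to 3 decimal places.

PN ≈ 0.581

Let p₁ = 0.575, p₀ = 0.241.
Under exogeneity and monotonicity, PN = (p₁ − p₀) / p₁.
PN = (0.575 − 0.241) / 0.575 = 0.334 / 0.575 ≈ 0.5809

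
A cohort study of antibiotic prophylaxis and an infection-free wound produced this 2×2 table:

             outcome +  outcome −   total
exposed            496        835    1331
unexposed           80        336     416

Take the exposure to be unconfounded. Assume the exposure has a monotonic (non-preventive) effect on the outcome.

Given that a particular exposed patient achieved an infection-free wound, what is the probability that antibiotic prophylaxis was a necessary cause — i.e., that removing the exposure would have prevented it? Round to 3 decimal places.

PN ≈ 0.484

p₁ = P(outcome | exposed) = 496/1331 = 0.37265
p₀ = P(outcome | unexposed) = 80/416 = 0.19231
Under exogeneity and monotonicity, PN = (p₁ − p₀) / p₁.
PN = (0.37265 − 0.19231) / 0.37265 = 0.18034 / 0.37265 ≈ 0.4839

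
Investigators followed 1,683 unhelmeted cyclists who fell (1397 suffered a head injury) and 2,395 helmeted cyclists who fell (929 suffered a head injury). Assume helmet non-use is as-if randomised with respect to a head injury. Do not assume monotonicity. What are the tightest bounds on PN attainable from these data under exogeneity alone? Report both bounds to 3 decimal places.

0.533 ≤ PN ≤ 0.737

p₁ = P(outcome | exposed) = 1397/1683 = 0.83007
p₀ = P(outcome | unexposed) = 929/2395 = 0.38789
Under exogeneity alone the bounds on PN are max{0,(p₁−p₀)/p₁} ≤ PN ≤ min{1,(1−p₀)/p₁}.
  lower = (p₁ − p₀)/p₁ = 0.44217 / 0.83007 ≈ 0.5327
  upper = min{1, (1 − p₀)/p₁} = 0.61211 / 0.83007 ≈ 0.7374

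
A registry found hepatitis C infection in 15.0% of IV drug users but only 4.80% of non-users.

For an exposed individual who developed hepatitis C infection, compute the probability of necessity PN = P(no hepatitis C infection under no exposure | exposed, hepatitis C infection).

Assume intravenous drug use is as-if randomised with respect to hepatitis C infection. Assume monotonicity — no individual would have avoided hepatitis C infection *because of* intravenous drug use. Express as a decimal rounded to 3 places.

p₁ = 0.15, p₀ = 0.048.
Under exogeneity and monotonicity, PN = (p₁ − p₀) / p₁.
PN = (0.15 − 0.048) / 0.15 = 0.102 / 0.15 ≈ 0.6800

PN ≈ 0.680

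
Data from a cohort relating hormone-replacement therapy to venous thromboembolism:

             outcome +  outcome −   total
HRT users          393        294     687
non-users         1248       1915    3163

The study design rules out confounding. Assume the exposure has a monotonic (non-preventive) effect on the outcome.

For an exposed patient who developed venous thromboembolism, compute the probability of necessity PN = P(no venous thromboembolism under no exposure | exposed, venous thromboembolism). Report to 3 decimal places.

PN ≈ 0.310

p₁ = P(outcome | exposed) = 393/687 = 0.57205
p₀ = P(outcome | unexposed) = 1248/3163 = 0.39456
Under exogeneity and monotonicity, PN = (p₁ − p₀)/p₁.
PN = (0.57205 − 0.39456) / 0.57205 ≈ 0.3103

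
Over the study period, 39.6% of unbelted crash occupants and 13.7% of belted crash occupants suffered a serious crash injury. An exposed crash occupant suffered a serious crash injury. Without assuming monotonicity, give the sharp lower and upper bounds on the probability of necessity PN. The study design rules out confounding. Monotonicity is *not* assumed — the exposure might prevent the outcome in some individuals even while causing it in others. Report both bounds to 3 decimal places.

p₁ = 0.396, p₀ = 0.137.
Under exogeneity alone the bounds on PN are max{0,(p₁−p₀)/p₁} ≤ PN ≤ min{1,(1−p₀)/p₁}.
  lower = (p₁ − p₀)/p₁ = 0.259 / 0.396 ≈ 0.6540
  upper = min{1, (1 − p₀)/p₁} = 0.863 / 0.396 ≈ 2.1793 → capped at 1

0.654 ≤ PN ≤ 1.000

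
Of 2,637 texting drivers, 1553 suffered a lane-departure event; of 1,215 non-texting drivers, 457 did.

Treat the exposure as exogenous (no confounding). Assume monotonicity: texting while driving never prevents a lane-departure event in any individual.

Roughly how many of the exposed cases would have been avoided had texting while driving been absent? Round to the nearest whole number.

p₁ = P(outcome | exposed) = 1553/2637 = 0.58893
p₀ = P(outcome | unexposed) = 457/1215 = 0.37613
PN = (p₁ − p₀)/p₁ = (0.58893 − 0.37613) / 0.58893 ≈ 0.36133.
Attributable cases ≈ PN × (exposed cases) = 0.36133 × 1553 ≈ 561.14.

about 561 cases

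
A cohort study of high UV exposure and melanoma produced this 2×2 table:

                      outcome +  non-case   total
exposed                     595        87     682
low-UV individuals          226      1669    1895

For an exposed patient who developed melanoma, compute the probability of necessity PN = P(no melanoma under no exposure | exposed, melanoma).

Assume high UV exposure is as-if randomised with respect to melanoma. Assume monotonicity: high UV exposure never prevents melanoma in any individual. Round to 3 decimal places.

PN ≈ 0.863

p₁ = P(outcome | exposed) = 595/682 = 0.87243
p₀ = P(outcome | unexposed) = 226/1895 = 0.11926
Under exogeneity and monotonicity, PN = (p₁ − p₀) / p₁.
PN = (0.87243 − 0.11926) / 0.87243 = 0.75317 / 0.87243 ≈ 0.8633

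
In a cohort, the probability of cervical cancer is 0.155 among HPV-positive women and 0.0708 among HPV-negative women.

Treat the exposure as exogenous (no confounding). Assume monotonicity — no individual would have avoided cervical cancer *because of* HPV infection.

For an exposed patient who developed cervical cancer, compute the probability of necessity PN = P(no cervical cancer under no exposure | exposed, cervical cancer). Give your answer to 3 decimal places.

PN ≈ 0.543

Let p₁ = 0.155, p₀ = 0.0708.
Under exogeneity and monotonicity, PN = (p₁ − p₀) / p₁.
PN = (0.155 − 0.0708) / 0.155 = 0.0842 / 0.155 ≈ 0.5432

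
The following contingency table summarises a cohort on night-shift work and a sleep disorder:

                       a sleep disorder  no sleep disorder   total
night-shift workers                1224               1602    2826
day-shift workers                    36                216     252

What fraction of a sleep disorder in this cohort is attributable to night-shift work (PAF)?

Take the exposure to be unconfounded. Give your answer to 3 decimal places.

p₁ = P(outcome | exposed) = 1224/2826 = 0.43312
p₀ = P(outcome | unexposed) = 36/252 = 0.14286
Exposure prevalence π = 2826/3078 = 0.91813; overall risk P(Y=1) = 0.40936.
Under exogeneity, PAF = [P(Y=1) − p₀]/P(Y=1).
PAF = (0.40936 − 0.14286) / 0.40936 ≈ 0.6510

PAF ≈ 0.651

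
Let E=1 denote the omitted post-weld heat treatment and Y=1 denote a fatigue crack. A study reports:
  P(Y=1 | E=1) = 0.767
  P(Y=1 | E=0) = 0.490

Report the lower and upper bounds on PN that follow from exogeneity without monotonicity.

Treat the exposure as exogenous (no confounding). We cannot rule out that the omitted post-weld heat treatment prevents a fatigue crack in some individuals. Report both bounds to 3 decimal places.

0.361 ≤ PN ≤ 0.665

Let p₁ = 0.767, p₀ = 0.49.
Under exogeneity alone the bounds on PN are max{0,(p₁−p₀)/p₁} ≤ PN ≤ min{1,(1−p₀)/p₁}.
  lower = (p₁ − p₀)/p₁ = 0.277 / 0.767 ≈ 0.3611
  upper = min{1, (1 − p₀)/p₁} = 0.51 / 0.767 ≈ 0.6649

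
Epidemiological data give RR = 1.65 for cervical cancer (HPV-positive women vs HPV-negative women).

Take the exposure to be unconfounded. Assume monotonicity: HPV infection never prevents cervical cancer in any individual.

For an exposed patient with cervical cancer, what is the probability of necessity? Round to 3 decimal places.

PN ≈ 0.394

Under exogeneity and monotonicity, PN = (RR − 1) / RR = 1 − 1/RR.
PN = (1.65 − 1) / 1.65 = 0.65 / 1.65 ≈ 0.3939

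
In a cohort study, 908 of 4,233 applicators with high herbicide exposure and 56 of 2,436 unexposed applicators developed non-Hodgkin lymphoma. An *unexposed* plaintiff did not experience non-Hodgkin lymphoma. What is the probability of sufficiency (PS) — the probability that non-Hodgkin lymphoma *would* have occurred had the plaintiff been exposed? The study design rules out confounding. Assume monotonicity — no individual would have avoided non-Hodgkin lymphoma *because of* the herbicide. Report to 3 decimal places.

p₁ = P(outcome | exposed) = 908/4233 = 0.21451
p₀ = P(outcome | unexposed) = 56/2436 = 0.022989
Under exogeneity and monotonicity, PS = (p₁ − p₀) / (1 − p₀).
PS = (0.21451 − 0.022989) / (1 − 0.022989) = 0.19152 / 0.97701 ≈ 0.1960

PS ≈ 0.196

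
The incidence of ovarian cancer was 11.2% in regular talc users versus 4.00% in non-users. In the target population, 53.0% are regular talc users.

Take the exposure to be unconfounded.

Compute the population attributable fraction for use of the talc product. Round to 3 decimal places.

p₁ = 0.112, p₀ = 0.04.
Overall risk P(Y=1) = π·p₁ + (1−π)·p₀ = 0.53×0.112 + 0.47×0.04 = 0.07816.
Under exogeneity, PAF = [P(Y=1) − p₀] / P(Y=1).
PAF = (0.07816 − 0.04) / 0.07816 ≈ 0.4882

PAF ≈ 0.488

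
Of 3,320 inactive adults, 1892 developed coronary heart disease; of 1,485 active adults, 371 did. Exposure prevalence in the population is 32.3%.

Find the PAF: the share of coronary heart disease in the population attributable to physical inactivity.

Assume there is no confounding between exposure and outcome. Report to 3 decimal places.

PAF ≈ 0.293

p₁ = P(outcome | exposed) = 1892/3320 = 0.56988
p₀ = P(outcome | unexposed) = 371/1485 = 0.24983
Overall risk P(Y=1) = π·p₁ + (1−π)·p₀ = 0.323×0.56988 + 0.677×0.24983 = 0.35321.
Under exogeneity, PAF = [P(Y=1) − p₀] / P(Y=1).
PAF = (0.35321 − 0.24983) / 0.35321 ≈ 0.2927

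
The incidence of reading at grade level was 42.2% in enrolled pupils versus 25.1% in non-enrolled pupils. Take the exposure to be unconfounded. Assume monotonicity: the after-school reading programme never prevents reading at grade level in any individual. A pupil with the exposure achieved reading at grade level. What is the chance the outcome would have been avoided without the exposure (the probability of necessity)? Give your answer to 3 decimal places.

PN ≈ 0.405

p₁ = 0.422, p₀ = 0.251.
Under exogeneity and monotonicity, PN = (p₁ − p₀) / p₁.
PN = (0.422 − 0.251) / 0.422 = 0.171 / 0.422 ≈ 0.4052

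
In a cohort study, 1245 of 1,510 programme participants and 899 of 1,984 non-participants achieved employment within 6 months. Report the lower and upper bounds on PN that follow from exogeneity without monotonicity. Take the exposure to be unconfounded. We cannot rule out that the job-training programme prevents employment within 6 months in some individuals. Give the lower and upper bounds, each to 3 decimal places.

p₁ = P(outcome | exposed) = 1245/1510 = 0.8245
p₀ = P(outcome | unexposed) = 899/1984 = 0.45312
Under exogeneity alone the bounds on PN are max{0,(p₁−p₀)/p₁} ≤ PN ≤ min{1,(1−p₀)/p₁}.
  lower = (p₁ − p₀)/p₁ = 0.37138 / 0.8245 ≈ 0.4504
  upper = min{1, (1 − p₀)/p₁} = 0.54688 / 0.8245 ≈ 0.6633

0.450 ≤ PN ≤ 0.663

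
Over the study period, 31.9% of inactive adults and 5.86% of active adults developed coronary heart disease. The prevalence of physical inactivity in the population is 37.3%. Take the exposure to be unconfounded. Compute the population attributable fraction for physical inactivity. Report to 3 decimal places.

PAF ≈ 0.624

p₁ = 0.319, p₀ = 0.0586.
Overall risk P(Y=1) = π·p₁ + (1−π)·p₀ = 0.373×0.319 + 0.627×0.0586 = 0.15573.
Under exogeneity, PAF = [P(Y=1) − p₀] / P(Y=1).
PAF = (0.15573 − 0.0586) / 0.15573 ≈ 0.6237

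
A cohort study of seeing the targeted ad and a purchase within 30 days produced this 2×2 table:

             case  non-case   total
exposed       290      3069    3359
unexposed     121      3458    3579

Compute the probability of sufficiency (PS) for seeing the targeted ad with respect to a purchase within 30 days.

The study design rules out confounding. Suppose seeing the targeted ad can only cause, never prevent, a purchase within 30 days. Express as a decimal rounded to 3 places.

p₁ = P(outcome | exposed) = 290/3359 = 0.086335
p₀ = P(outcome | unexposed) = 121/3579 = 0.033808
Under exogeneity and monotonicity, PS = (p₁ − p₀)/(1 − p₀).
PS = (0.086335 − 0.033808) / 0.96619 ≈ 0.0544

PS ≈ 0.054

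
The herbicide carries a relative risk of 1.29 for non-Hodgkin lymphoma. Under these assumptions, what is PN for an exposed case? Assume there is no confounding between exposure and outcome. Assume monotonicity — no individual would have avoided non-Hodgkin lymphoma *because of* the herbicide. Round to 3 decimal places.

PN ≈ 0.225

Under exogeneity and monotonicity, PN = (RR − 1) / RR = 1 − 1/RR.
PN = (1.29 − 1) / 1.29 = 0.29 / 1.29 ≈ 0.2248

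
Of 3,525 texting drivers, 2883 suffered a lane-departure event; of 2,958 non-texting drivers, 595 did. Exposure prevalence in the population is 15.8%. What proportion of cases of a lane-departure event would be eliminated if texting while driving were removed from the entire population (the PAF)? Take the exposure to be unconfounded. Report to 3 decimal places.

p₁ = P(outcome | exposed) = 2883/3525 = 0.81787
p₀ = P(outcome | unexposed) = 595/2958 = 0.20115
Overall risk P(Y=1) = π·p₁ + (1−π)·p₀ = 0.158×0.81787 + 0.842×0.20115 = 0.29859.
Under exogeneity, PAF = [P(Y=1) − p₀] / P(Y=1).
PAF = (0.29859 − 0.20115) / 0.29859 ≈ 0.3263

PAF ≈ 0.326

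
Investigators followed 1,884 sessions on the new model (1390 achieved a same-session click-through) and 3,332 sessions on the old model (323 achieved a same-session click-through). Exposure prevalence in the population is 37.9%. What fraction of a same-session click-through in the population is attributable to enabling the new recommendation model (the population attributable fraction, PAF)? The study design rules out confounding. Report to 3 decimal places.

PAF ≈ 0.715

p₁ = P(outcome | exposed) = 1390/1884 = 0.73779
p₀ = P(outcome | unexposed) = 323/3332 = 0.096939
Overall risk P(Y=1) = π·p₁ + (1−π)·p₀ = 0.379×0.73779 + 0.621×0.096939 = 0.33982.
Under exogeneity, PAF = [P(Y=1) − p₀] / P(Y=1).
PAF = (0.33982 − 0.096939) / 0.33982 ≈ 0.7147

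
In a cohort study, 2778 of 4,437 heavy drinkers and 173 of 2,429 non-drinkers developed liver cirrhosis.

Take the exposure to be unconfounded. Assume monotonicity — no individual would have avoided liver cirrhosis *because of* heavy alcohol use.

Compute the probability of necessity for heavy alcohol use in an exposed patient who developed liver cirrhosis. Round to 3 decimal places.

PN ≈ 0.886

p₁ = P(outcome | exposed) = 2778/4437 = 0.6261
p₀ = P(outcome | unexposed) = 173/2429 = 0.071223
Under exogeneity and monotonicity, PN = (p₁ − p₀) / p₁.
PN = (0.6261 − 0.071223) / 0.6261 = 0.55488 / 0.6261 ≈ 0.8862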